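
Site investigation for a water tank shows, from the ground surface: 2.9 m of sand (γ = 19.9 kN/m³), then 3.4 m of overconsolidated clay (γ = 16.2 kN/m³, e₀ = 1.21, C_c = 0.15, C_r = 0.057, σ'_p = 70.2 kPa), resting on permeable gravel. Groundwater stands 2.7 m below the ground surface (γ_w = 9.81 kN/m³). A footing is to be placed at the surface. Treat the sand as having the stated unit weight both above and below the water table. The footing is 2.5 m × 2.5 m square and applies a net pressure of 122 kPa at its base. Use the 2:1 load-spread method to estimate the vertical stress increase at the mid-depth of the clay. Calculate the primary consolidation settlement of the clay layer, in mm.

Mid-depth of clay below the ground surface: z = 2.9 + 3.4/2 = 4.6 m.
Total vertical stress at mid-clay: σ_v = 19.9×2.9 + 16.2×1.7 = 85.25 kPa.
Pore pressure: u = 9.81×(4.6 − 2.7) = 18.639 kPa.
Initial effective stress: σ'_0 = σ_v − u = 85.25 − 18.639 = 66.611 kPa.
Stress increase at mid-clay by the 2:1 spreading method:
Δσ = qBL/((B+z)(L+z)) = 122×2.5×2.5/((2.5+4.6)(2.5+4.6)) = 15.126 kPa
Final effective stress: σ'_f = 66.611 + 15.126 = 81.737 kPa.
σ'_f = 81.737 > σ'_p = 70.2 kPa, so the stress path crosses the preconsolidation pressure — recompression up to σ'_p, then virgin compression beyond:
S_c = H/(1+e₀)·[C_r·log₁₀(σ'_p/σ'_0) + C_c·log₁₀(σ'_f/σ'_p)]
    = 3.4/2.21 × [0.057×log₁₀(70.2/66.611) + 0.15×log₁₀(81.737/70.2)]
    = 1.5385 × [0.0012991 + 0.0099122] = 0.01725 m

S_c ≈ 17.2 mm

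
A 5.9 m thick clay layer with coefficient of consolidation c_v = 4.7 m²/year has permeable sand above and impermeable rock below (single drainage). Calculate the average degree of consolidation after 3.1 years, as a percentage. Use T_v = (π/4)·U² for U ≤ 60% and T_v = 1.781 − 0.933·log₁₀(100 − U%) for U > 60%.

Drainage path length: H_d = H = 5.9 m (single drainage).
T_v = c_v·t/H_d² = 4.7×3.1/5.9² = 0.41856.
T_v = 0.41856 corresponds to the U > 60% branch:
U = 1 − 10^((1.781 − T_v)/0.933)/100 = 0.7114

U ≈ 71.1 %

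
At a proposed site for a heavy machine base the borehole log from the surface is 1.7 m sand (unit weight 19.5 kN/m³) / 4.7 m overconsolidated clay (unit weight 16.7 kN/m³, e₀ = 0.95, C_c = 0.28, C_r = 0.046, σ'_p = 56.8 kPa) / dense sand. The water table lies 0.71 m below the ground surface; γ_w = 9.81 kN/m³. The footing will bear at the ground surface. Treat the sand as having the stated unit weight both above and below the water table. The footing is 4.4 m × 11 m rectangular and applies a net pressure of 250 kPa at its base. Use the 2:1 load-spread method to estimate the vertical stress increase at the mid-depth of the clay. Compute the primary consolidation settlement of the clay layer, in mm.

Mid-depth of clay below the ground surface: z = 1.7 + 4.7/2 = 4.05 m.
Total vertical stress at mid-clay: σ_v = 19.5×1.7 + 16.7×2.35 = 72.395 kPa.
Pore pressure: u = 9.81×(4.05 − 0.71) = 32.765 kPa.
Initial effective stress: σ'_0 = σ_v − u = 72.395 − 32.765 = 39.63 kPa.
Stress increase at mid-clay by the 2:1 spreading method:
Δσ = qBL/((B+z)(L+z)) = 250×4.4×11/((4.4+4.05)(11+4.05)) = 95.146 kPa
Final effective stress: σ'_f = 39.63 + 95.146 = 134.78 kPa.
σ'_f = 134.78 > σ'_p = 56.8 kPa, so the stress path crosses the preconsolidation pressure — recompression up to σ'_p, then virgin compression beyond:
S_c = H/(1+e₀)·[C_r·log₁₀(σ'_p/σ'_0) + C_c·log₁₀(σ'_f/σ'_p)]
    = 4.7/1.95 × [0.046×log₁₀(56.8/39.63) + 0.28×log₁₀(134.78/56.8)]
    = 2.4103 × [0.0071909 + 0.10508] = 0.2706 m

S_c ≈ 271 mm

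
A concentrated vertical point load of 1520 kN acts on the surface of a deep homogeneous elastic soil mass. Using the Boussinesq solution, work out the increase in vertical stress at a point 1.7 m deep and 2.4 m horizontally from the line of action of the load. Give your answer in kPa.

Boussinesq vertical stress below a point load on an elastic half-space:
Δσ_z = 3P/(2πz²) · [1 + (r/z)²]^(−5/2)
r/z = 2.4/1.7 = 1.4118; [1+(r/z)²]^(−5/2) = 0.064521.
Δσ_z = 3×1520/(2π×1.7²) × 0.064521 = 251.12 × 0.064521 = 16.2 kPa

Δσ_z ≈ 16.2 kPa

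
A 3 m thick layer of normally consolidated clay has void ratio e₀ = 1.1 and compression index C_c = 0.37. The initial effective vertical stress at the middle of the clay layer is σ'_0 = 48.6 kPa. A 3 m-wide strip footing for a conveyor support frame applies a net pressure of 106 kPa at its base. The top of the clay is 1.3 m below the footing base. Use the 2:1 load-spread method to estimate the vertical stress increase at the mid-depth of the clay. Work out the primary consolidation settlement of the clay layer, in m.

Mid-depth of clay below the footing base: z = 1.3 + 3/2 = 2.8 m.
Stress increase at mid-clay by the 2:1 spreading method:
Δσ = qB/(B+z) = 106×3/(3+2.8) = 54.828 kPa
Final effective stress: σ'_f = σ'_0 + Δσ = 48.6 + 54.828 = 103.43 kPa.
Normally consolidated clay, so the full stress increment lies on the virgin compression line:
S_c = C_c·H/(1+e₀)·log₁₀(σ'_f/σ'_0) = 0.37×3/(1+1.1)×log₁₀(103.43/48.6)
    = 0.52857 × 0.32801 = 0.1734 m

S_c ≈ 0.173 m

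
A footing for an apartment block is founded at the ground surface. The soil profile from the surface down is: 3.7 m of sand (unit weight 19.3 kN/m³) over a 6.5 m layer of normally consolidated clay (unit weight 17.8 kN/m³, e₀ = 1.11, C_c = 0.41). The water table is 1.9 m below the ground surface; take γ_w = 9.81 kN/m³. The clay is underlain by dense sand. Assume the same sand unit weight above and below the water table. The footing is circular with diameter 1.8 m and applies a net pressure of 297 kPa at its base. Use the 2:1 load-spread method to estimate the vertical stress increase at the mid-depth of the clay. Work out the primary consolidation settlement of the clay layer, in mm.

S_c ≈ 80.3 mm

Mid-depth of clay below the ground surface: z = 3.7 + 6.5/2 = 6.95 m.
Total vertical stress at mid-clay: σ_v = 19.3×3.7 + 17.8×3.25 = 129.26 kPa.
Pore pressure: u = 9.81×(6.95 − 1.9) = 49.541 kPa.
Initial effective stress: σ'_0 = σ_v − u = 129.26 − 49.541 = 79.719 kPa.
Stress increase at mid-clay by the 2:1 spreading method:
Δσ ≈ qD²/(D+z)² = 297×1.8²/(1.8+6.95)² = 12.569 kPa
Final effective stress: σ'_f = σ'_0 + Δσ = 79.719 + 12.569 = 92.288 kPa.
Normally consolidated clay, so the full stress increment lies on the virgin compression line:
S_c = C_c·H/(1+e₀)·log₁₀(σ'_f/σ'_0) = 0.41×6.5/(1+1.11)×log₁₀(92.288/79.719)
    = 1.263 × 0.063583 = 0.08031 m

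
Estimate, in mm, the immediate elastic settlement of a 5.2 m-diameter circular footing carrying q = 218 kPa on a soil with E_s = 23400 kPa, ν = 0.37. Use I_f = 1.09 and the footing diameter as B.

S_e ≈ 45.6 mm

Immediate (elastic) settlement: S_e = q·B·(1−ν²)/E_s · I_f.
S_e = 218 × 5.2 × (1 − 0.37²) / 23400 × 1.09
    = 218 × 5.2 × 0.8631 / 23400 × 1.09
    = 0.04558 m = 45.58 mm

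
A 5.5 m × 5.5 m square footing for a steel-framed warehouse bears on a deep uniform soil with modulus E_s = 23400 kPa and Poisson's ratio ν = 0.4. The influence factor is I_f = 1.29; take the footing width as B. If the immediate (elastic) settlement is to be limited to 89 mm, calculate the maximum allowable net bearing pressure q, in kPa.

q ≈ 349 kPa

S_e = q·B·(1−ν²)/E_s · I_f  ⇒  q = S_e·E_s / (B·(1−ν²)·I_f).
q = 0.089 × 23400 / (5.5 × 0.84 × 1.29) = 349.4 kPa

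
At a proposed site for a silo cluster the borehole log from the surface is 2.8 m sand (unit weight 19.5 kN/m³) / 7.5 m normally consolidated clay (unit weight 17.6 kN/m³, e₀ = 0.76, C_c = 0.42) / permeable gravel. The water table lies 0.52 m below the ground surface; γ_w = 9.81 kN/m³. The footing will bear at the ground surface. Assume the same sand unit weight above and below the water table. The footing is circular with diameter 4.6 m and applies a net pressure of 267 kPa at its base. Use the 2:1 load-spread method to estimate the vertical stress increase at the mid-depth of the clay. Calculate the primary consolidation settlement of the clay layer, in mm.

S_c ≈ 430 mm

Mid-depth of clay below the ground surface: z = 2.8 + 7.5/2 = 6.55 m.
Total vertical stress at mid-clay: σ_v = 19.5×2.8 + 17.6×3.75 = 120.6 kPa.
Pore pressure: u = 9.81×(6.55 − 0.52) = 59.154 kPa.
Initial effective stress: σ'_0 = σ_v − u = 120.6 − 59.154 = 61.446 kPa.
Stress increase at mid-clay by the 2:1 spreading method:
Δσ ≈ qD²/(D+z)² = 267×4.6²/(4.6+6.55)² = 45.444 kPa
Final effective stress: σ'_f = σ'_0 + Δσ = 61.446 + 45.444 = 106.89 kPa.
Normally consolidated clay, so the full stress increment lies on the virgin compression line:
S_c = C_c·H/(1+e₀)·log₁₀(σ'_f/σ'_0) = 0.42×7.5/(1+0.76)×log₁₀(106.89/61.446)
    = 1.7898 × 0.24044 = 0.4303 m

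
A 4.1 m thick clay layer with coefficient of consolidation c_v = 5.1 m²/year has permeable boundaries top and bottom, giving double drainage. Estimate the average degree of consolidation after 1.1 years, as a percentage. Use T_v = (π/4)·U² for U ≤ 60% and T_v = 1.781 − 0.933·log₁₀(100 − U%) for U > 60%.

U ≈ 97 %

Drainage path length: H_d = H/2 = 2.05 m (double drainage).
T_v = c_v·t/H_d² = 5.1×1.1/2.05² = 1.3349.
T_v = 1.3349 corresponds to the U > 60% branch:
U = 1 − 10^((1.781 − T_v)/0.933)/100 = 0.9699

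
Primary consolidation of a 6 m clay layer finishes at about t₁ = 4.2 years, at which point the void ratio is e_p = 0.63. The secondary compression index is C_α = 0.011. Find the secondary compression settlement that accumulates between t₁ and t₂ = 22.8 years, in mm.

Secondary compression: S_s = C_α·H/(1+e_p)·log₁₀(t₂/t₁)
S_s = 0.011×6/(1+0.63)×log₁₀(22.8/4.2)
    = 0.04049 × 0.7347 = 0.02975 m

S_s ≈ 29.7 mm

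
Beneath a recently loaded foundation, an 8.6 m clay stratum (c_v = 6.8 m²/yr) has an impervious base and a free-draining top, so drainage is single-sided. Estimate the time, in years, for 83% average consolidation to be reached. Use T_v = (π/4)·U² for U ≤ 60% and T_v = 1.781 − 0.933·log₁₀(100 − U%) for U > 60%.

t ≈ 6.88 years

Drainage path length: H_d = H = 8.6 m (single drainage).
U > 60%: T_v = 1.781 − 0.933·log₁₀(100 − 83) = 0.63299.
t = T_v·H_d²/c_v = 0.63299×8.6²/6.8 = 6.885 years.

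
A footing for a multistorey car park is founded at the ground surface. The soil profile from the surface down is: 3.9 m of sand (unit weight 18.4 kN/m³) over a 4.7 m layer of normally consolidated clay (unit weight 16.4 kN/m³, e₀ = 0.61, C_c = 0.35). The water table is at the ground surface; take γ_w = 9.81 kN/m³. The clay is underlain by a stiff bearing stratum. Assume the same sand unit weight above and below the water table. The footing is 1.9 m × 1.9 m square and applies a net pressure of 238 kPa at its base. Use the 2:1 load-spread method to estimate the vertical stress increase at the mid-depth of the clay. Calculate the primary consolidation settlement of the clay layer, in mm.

S_c ≈ 104 mm

Mid-depth of clay below the ground surface: z = 3.9 + 4.7/2 = 6.25 m.
Total vertical stress at mid-clay: σ_v = 18.4×3.9 + 16.4×2.35 = 110.3 kPa.
Pore pressure: u = 9.81×(6.25 − 0) = 61.312 kPa.
Initial effective stress: σ'_0 = σ_v − u = 110.3 − 61.312 = 48.988 kPa.
Stress increase at mid-clay by the 2:1 spreading method:
Δσ = qBL/((B+z)(L+z)) = 238×1.9×1.9/((1.9+6.25)(1.9+6.25)) = 12.935 kPa
Final effective stress: σ'_f = σ'_0 + Δσ = 48.988 + 12.935 = 61.923 kPa.
Normally consolidated clay, so the full stress increment lies on the virgin compression line:
S_c = C_c·H/(1+e₀)·log₁₀(σ'_f/σ'_0) = 0.35×4.7/(1+0.61)×log₁₀(61.923/48.988)
    = 1.0217 × 0.10176 = 0.104 m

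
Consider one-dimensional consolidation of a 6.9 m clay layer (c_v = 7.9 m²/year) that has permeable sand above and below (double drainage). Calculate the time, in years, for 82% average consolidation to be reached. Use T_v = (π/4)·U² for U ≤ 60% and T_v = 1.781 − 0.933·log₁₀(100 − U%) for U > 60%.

t ≈ 0.919 years

Drainage path length: H_d = H/2 = 3.45 m (double drainage).
U > 60%: T_v = 1.781 − 0.933·log₁₀(100 − 82) = 0.60983.
t = T_v·H_d²/c_v = 0.60983×3.45²/7.9 = 0.9188 years.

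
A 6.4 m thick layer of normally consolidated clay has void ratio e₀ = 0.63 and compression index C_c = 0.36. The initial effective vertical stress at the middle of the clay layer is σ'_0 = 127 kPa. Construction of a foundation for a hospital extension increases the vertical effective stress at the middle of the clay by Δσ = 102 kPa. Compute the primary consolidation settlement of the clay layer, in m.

Final effective stress: σ'_f = σ'_0 + Δσ = 127 + 102 = 229 kPa.
Normally consolidated clay, so the full stress increment lies on the virgin compression line:
S_c = C_c·H/(1+e₀)·log₁₀(σ'_f/σ'_0) = 0.36×6.4/(1+0.63)×log₁₀(229/127)
    = 1.4135 × 0.25603 = 0.3619 m

S_c ≈ 0.362 m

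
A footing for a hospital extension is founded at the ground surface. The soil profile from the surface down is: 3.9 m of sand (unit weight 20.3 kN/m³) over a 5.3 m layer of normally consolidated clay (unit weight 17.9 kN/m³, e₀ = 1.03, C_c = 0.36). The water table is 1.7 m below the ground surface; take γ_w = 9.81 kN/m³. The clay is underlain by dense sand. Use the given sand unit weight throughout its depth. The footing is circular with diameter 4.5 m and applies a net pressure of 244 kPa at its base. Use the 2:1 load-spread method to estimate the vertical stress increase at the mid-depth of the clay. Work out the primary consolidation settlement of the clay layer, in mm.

Mid-depth of clay below the ground surface: z = 3.9 + 5.3/2 = 6.55 m.
Total vertical stress at mid-clay: σ_v = 20.3×3.9 + 17.9×2.65 = 126.6 kPa.
Pore pressure: u = 9.81×(6.55 − 1.7) = 47.578 kPa.
Initial effective stress: σ'_0 = σ_v − u = 126.6 − 47.578 = 79.022 kPa.
Stress increase at mid-clay by the 2:1 spreading method:
Δσ ≈ qD²/(D+z)² = 244×4.5²/(4.5+6.55)² = 40.466 kPa
Final effective stress: σ'_f = σ'_0 + Δσ = 79.022 + 40.466 = 119.49 kPa.
Normally consolidated clay, so the full stress increment lies on the virgin compression line:
S_c = C_c·H/(1+e₀)·log₁₀(σ'_f/σ'_0) = 0.36×5.3/(1+1.03)×log₁₀(119.49/79.022)
    = 0.9399 × 0.17958 = 0.1688 m

S_c ≈ 169 mm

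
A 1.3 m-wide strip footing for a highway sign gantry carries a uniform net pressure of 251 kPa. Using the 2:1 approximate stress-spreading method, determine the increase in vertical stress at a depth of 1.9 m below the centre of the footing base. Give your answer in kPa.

Δσ_z ≈ 102 kPa

By the 2:1 method the load spreads at 1 horizontal : 2 vertical, so at depth z the loaded area has grown by z in each plan dimension:
Δσ = qB/(B+z) = 251×1.3/(1.3+1.9) = 101.97 kPa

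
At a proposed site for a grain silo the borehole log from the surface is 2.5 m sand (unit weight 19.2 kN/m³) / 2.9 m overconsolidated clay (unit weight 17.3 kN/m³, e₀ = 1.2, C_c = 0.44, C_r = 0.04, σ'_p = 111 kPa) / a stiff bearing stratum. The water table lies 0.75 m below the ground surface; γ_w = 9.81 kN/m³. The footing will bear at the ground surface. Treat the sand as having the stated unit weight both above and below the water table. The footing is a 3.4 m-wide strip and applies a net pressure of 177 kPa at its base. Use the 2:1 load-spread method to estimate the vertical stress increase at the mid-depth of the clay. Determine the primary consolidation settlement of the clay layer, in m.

Mid-depth of clay below the ground surface: z = 2.5 + 2.9/2 = 3.95 m.
Total vertical stress at mid-clay: σ_v = 19.2×2.5 + 17.3×1.45 = 73.085 kPa.
Pore pressure: u = 9.81×(3.95 − 0.75) = 31.392 kPa.
Initial effective stress: σ'_0 = σ_v − u = 73.085 − 31.392 = 41.693 kPa.
Stress increase at mid-clay by the 2:1 spreading method:
Δσ = qB/(B+z) = 177×3.4/(3.4+3.95) = 81.878 kPa
Final effective stress: σ'_f = 41.693 + 81.878 = 123.57 kPa.
σ'_f = 123.57 > σ'_p = 111 kPa, so the stress path crosses the preconsolidation pressure — recompression up to σ'_p, then virgin compression beyond:
S_c = H/(1+e₀)·[C_r·log₁₀(σ'_p/σ'_0) + C_c·log₁₀(σ'_f/σ'_p)]
    = 2.9/2.2 × [0.04×log₁₀(111/41.693) + 0.44×log₁₀(123.57/111)]
    = 1.3182 × [0.01701 + 0.0205] = 0.04945 m

S_c ≈ 0.0494 m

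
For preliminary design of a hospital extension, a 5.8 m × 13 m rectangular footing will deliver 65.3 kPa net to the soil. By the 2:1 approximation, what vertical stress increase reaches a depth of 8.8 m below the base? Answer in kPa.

Δσ_z ≈ 15.5 kPa

By the 2:1 method the load spreads at 1 horizontal : 2 vertical, so at depth z the loaded area has grown by z in each plan dimension:
Δσ = qBL/((B+z)(L+z)) = 65.3×5.8×13/((5.8+8.8)(13+8.8)) = 15.469 kPa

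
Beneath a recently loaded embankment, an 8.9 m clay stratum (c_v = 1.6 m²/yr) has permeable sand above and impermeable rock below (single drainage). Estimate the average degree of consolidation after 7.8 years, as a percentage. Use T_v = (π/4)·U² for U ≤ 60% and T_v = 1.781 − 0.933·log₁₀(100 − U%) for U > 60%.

Drainage path length: H_d = H = 8.9 m (single drainage).
T_v = c_v·t/H_d² = 1.6×7.8/8.9² = 0.15756.
T_v = 0.15756 corresponds to the U ≤ 60% branch:
U = √(4T_v/π) = 0.4479

U ≈ 44.8 %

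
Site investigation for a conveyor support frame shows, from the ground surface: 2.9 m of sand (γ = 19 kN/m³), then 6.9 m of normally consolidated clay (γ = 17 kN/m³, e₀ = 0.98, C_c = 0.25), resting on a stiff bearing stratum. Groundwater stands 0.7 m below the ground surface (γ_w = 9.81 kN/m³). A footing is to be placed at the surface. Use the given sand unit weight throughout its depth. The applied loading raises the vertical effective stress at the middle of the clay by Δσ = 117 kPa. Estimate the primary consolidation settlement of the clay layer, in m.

S_c ≈ 0.416 m

Mid-depth of clay below the ground surface: z = 2.9 + 6.9/2 = 6.35 m.
Total vertical stress at mid-clay: σ_v = 19×2.9 + 17×3.45 = 113.75 kPa.
Pore pressure: u = 9.81×(6.35 − 0.7) = 55.427 kPa.
Initial effective stress: σ'_0 = σ_v − u = 113.75 − 55.427 = 58.323 kPa.
Final effective stress: σ'_f = σ'_0 + Δσ = 58.323 + 117 = 175.32 kPa.
Normally consolidated clay, so the full stress increment lies on the virgin compression line:
S_c = C_c·H/(1+e₀)·log₁₀(σ'_f/σ'_0) = 0.25×6.9/(1+0.98)×log₁₀(175.32/58.323)
    = 0.87121 × 0.47799 = 0.4164 m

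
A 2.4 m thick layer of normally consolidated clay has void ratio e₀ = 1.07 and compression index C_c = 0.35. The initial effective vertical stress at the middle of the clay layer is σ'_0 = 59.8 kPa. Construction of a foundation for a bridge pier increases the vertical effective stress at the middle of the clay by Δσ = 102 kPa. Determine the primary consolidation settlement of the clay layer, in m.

S_c ≈ 0.175 m

Final effective stress: σ'_f = σ'_0 + Δσ = 59.8 + 102 = 161.8 kPa.
Normally consolidated clay, so the full stress increment lies on the virgin compression line:
S_c = C_c·H/(1+e₀)·log₁₀(σ'_f/σ'_0) = 0.35×2.4/(1+1.07)×log₁₀(161.8/59.8)
    = 0.4058 × 0.43228 = 0.1754 m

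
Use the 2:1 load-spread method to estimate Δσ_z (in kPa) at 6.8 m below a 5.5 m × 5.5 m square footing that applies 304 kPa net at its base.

Δσ_z ≈ 60.8 kPa

By the 2:1 method the load spreads at 1 horizontal : 2 vertical, so at depth z the loaded area has grown by z in each plan dimension:
Δσ = qBL/((B+z)(L+z)) = 304×5.5×5.5/((5.5+6.8)(5.5+6.8)) = 60.784 kPa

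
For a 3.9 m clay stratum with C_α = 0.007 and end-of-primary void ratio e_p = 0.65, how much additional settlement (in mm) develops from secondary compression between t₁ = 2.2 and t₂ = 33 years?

Secondary compression: S_s = C_α·H/(1+e_p)·log₁₀(t₂/t₁)
S_s = 0.007×3.9/(1+0.65)×log₁₀(33/2.2)
    = 0.01655 × 1.176 = 0.01946 m

S_s ≈ 19.5 mm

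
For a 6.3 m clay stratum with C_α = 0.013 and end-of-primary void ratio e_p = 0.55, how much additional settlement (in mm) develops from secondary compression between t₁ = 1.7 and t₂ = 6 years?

Secondary compression: S_s = C_α·H/(1+e_p)·log₁₀(t₂/t₁)
S_s = 0.013×6.3/(1+0.55)×log₁₀(6/1.7)
    = 0.05284 × 0.5477 = 0.02894 m

S_s ≈ 28.9 mm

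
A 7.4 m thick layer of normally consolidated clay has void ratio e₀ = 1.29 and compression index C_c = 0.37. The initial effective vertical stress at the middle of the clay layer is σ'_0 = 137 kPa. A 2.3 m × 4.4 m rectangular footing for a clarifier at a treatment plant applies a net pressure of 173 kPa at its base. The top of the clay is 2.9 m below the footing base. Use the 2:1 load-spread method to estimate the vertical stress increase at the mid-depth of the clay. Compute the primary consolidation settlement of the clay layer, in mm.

S_c ≈ 63.7 mm

Mid-depth of clay below the footing base: z = 2.9 + 7.4/2 = 6.6 m.
Stress increase at mid-clay by the 2:1 spreading method:
Δσ = qBL/((B+z)(L+z)) = 173×2.3×4.4/((2.3+6.6)(4.4+6.6)) = 17.883 kPa
Final effective stress: σ'_f = σ'_0 + Δσ = 137 + 17.883 = 154.88 kPa.
Normally consolidated clay, so the full stress increment lies on the virgin compression line:
S_c = C_c·H/(1+e₀)·log₁₀(σ'_f/σ'_0) = 0.37×7.4/(1+1.29)×log₁₀(154.88/137)
    = 1.1956 × 0.053275 = 0.0637 m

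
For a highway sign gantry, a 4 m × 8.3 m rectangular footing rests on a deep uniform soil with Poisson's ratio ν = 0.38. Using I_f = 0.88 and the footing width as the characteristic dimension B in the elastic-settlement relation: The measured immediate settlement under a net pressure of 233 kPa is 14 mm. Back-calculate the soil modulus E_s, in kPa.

S_e = q·B·(1−ν²)/E_s · I_f  ⇒  E_s = q·B·(1−ν²)·I_f / S_e.
E_s = 233 × 4 × 0.8556 × 0.88 / 0.014 = 50120 kPa

E_s ≈ 50100 kPa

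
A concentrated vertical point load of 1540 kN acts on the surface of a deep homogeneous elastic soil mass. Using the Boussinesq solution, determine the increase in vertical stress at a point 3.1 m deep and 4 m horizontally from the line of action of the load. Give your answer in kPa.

Δσ_z ≈ 6.6 kPa

Boussinesq vertical stress below a point load on an elastic half-space:
Δσ_z = 3P/(2πz²) · [1 + (r/z)²]^(−5/2)
r/z = 4/3.1 = 1.2903; [1+(r/z)²]^(−5/2) = 0.086255.
Δσ_z = 3×1540/(2π×3.1²) × 0.086255 = 76.514 × 0.086255 = 6.6 kPa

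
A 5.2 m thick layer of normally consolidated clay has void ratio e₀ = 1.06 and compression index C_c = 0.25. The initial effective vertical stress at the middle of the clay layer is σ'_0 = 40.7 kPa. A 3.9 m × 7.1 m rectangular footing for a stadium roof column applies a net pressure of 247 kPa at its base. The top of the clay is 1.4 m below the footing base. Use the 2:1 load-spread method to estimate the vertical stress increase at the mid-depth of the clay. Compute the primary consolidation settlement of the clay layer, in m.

Mid-depth of clay below the footing base: z = 1.4 + 5.2/2 = 4 m.
Stress increase at mid-clay by the 2:1 spreading method:
Δσ = qBL/((B+z)(L+z)) = 247×3.9×7.1/((3.9+4)(7.1+4)) = 77.996 kPa
Final effective stress: σ'_f = σ'_0 + Δσ = 40.7 + 77.996 = 118.7 kPa.
Normally consolidated clay, so the full stress increment lies on the virgin compression line:
S_c = C_c·H/(1+e₀)·log₁₀(σ'_f/σ'_0) = 0.25×5.2/(1+1.06)×log₁₀(118.7/40.7)
    = 0.63107 × 0.46486 = 0.2934 m

S_c ≈ 0.293 m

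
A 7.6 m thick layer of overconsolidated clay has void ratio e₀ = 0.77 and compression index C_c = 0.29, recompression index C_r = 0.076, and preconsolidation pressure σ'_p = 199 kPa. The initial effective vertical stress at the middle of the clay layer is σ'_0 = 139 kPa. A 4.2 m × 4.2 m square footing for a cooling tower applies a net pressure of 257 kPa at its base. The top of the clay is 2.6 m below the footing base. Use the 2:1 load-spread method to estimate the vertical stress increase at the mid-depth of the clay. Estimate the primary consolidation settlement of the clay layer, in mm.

S_c ≈ 36.1 mm

Mid-depth of clay below the footing base: z = 2.6 + 7.6/2 = 6.4 m.
Stress increase at mid-clay by the 2:1 spreading method:
Δσ = qBL/((B+z)(L+z)) = 257×4.2×4.2/((4.2+6.4)(4.2+6.4)) = 40.348 kPa
Final effective stress: σ'_f = 139 + 40.348 = 179.35 kPa.
σ'_f = 179.35 ≤ σ'_p = 199 kPa, so the clay remains overconsolidated and only the recompression index applies:
S_c = C_r·H/(1+e₀)·log₁₀(σ'_f/σ'_0) = 0.076×7.6/1.77×log₁₀(179.35/139)
    = 0.32633 × 0.11069 = 0.03612 m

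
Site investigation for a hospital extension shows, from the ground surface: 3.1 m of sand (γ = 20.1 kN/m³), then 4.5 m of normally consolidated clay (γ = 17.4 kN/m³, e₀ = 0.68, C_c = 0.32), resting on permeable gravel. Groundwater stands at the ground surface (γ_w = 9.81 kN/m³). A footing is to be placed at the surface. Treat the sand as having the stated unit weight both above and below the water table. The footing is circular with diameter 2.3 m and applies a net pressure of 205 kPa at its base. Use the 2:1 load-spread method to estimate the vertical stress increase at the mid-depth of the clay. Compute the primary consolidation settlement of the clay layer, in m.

Mid-depth of clay below the ground surface: z = 3.1 + 4.5/2 = 5.35 m.
Total vertical stress at mid-clay: σ_v = 20.1×3.1 + 17.4×2.25 = 101.46 kPa.
Pore pressure: u = 9.81×(5.35 − 0) = 52.483 kPa.
Initial effective stress: σ'_0 = σ_v − u = 101.46 − 52.483 = 48.977 kPa.
Stress increase at mid-clay by the 2:1 spreading method:
Δσ ≈ qD²/(D+z)² = 205×2.3²/(2.3+5.35)² = 18.53 kPa
Final effective stress: σ'_f = σ'_0 + Δσ = 48.977 + 18.53 = 67.507 kPa.
Normally consolidated clay, so the full stress increment lies on the virgin compression line:
S_c = C_c·H/(1+e₀)·log₁₀(σ'_f/σ'_0) = 0.32×4.5/(1+0.68)×log₁₀(67.507/48.977)
    = 0.85714 × 0.13936 = 0.1195 m

S_c ≈ 0.119 m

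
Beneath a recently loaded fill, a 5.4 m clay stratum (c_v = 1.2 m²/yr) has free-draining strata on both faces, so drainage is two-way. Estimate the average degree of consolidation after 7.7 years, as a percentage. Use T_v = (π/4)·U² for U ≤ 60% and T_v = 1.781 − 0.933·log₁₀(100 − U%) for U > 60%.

U ≈ 96.4 %

Drainage path length: H_d = H/2 = 2.7 m (double drainage).
T_v = c_v·t/H_d² = 1.2×7.7/2.7² = 1.2675.
T_v = 1.2675 corresponds to the U > 60% branch:
U = 1 − 10^((1.781 − T_v)/0.933)/100 = 0.9645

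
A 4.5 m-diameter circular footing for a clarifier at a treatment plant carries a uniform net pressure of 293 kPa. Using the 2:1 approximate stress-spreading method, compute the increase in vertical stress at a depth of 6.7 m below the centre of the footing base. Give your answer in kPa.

Δσ_z ≈ 47.3 kPa

By the 2:1 method the load spreads at 1 horizontal : 2 vertical, so at depth z the loaded area has grown by z in each plan dimension:
Δσ ≈ qD²/(D+z)² = 293×4.5²/(4.5+6.7)² = 47.3 kPa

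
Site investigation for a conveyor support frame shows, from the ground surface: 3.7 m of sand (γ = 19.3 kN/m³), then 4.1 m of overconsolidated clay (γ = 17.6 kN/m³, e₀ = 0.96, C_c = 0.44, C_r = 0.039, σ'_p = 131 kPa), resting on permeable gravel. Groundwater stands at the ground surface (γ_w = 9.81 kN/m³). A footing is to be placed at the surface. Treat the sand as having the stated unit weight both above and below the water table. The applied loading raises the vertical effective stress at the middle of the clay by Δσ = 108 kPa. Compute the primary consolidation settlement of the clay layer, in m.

S_c ≈ 0.111 m

Mid-depth of clay below the ground surface: z = 3.7 + 4.1/2 = 5.75 m.
Total vertical stress at mid-clay: σ_v = 19.3×3.7 + 17.6×2.05 = 107.49 kPa.
Pore pressure: u = 9.81×(5.75 − 0) = 56.408 kPa.
Initial effective stress: σ'_0 = σ_v − u = 107.49 − 56.408 = 51.082 kPa.
Final effective stress: σ'_f = 51.082 + 108 = 159.08 kPa.
σ'_f = 159.08 > σ'_p = 131 kPa, so the stress path crosses the preconsolidation pressure — recompression up to σ'_p, then virgin compression beyond:
S_c = H/(1+e₀)·[C_r·log₁₀(σ'_p/σ'_0) + C_c·log₁₀(σ'_f/σ'_p)]
    = 4.1/1.96 × [0.039×log₁₀(131/51.082) + 0.44×log₁₀(159.08/131)]
    = 2.0918 × [0.015951 + 0.037111] = 0.111 m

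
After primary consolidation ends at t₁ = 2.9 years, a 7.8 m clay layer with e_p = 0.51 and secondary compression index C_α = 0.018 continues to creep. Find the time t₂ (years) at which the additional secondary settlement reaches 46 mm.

t₂ ≈ 9.06 years

S_s = C_α·H/(1+e_p)·log₁₀(t₂/t₁) ⇒ log₁₀(t₂/t₁) = S_s·(1+e_p)/(C_α·H).
log₁₀(t₂/t₁) = 0.046 × (1+0.51) / (0.018×7.8) = 0.4947
t₂ = t₁ × 10^0.4947 = 2.9 × 3.124 = 9.06 years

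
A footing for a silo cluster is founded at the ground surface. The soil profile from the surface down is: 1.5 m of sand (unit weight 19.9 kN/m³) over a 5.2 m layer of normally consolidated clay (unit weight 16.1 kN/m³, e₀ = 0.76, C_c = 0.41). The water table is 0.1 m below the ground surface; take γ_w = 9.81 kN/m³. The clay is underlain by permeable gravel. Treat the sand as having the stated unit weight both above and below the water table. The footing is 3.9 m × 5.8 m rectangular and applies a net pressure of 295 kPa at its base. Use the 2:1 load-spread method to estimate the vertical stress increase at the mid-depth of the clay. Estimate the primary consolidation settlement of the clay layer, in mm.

S_c ≈ 673 mm

Mid-depth of clay below the ground surface: z = 1.5 + 5.2/2 = 4.1 m.
Total vertical stress at mid-clay: σ_v = 19.9×1.5 + 16.1×2.6 = 71.71 kPa.
Pore pressure: u = 9.81×(4.1 − 0.1) = 39.24 kPa.
Initial effective stress: σ'_0 = σ_v − u = 71.71 − 39.24 = 32.47 kPa.
Stress increase at mid-clay by the 2:1 spreading method:
Δσ = qBL/((B+z)(L+z)) = 295×3.9×5.8/((3.9+4.1)(5.8+4.1)) = 84.254 kPa
Final effective stress: σ'_f = σ'_0 + Δσ = 32.47 + 84.254 = 116.72 kPa.
Normally consolidated clay, so the full stress increment lies on the virgin compression line:
S_c = C_c·H/(1+e₀)·log₁₀(σ'_f/σ'_0) = 0.41×5.2/(1+0.76)×log₁₀(116.72/32.47)
    = 1.2114 × 0.55566 = 0.6731 m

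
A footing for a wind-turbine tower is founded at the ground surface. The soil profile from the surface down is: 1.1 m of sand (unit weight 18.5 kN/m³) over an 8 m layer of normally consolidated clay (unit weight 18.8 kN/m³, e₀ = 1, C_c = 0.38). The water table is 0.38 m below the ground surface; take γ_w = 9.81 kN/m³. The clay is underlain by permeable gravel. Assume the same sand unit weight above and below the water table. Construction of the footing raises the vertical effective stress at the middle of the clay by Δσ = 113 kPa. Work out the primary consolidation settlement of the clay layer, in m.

S_c ≈ 0.787 m

Mid-depth of clay below the ground surface: z = 1.1 + 8/2 = 5.1 m.
Total vertical stress at mid-clay: σ_v = 18.5×1.1 + 18.8×4 = 95.55 kPa.
Pore pressure: u = 9.81×(5.1 − 0.38) = 46.303 kPa.
Initial effective stress: σ'_0 = σ_v − u = 95.55 − 46.303 = 49.247 kPa.
Final effective stress: σ'_f = σ'_0 + Δσ = 49.247 + 113 = 162.25 kPa.
Normally consolidated clay, so the full stress increment lies on the virgin compression line:
S_c = C_c·H/(1+e₀)·log₁₀(σ'_f/σ'_0) = 0.38×8/(1+1)×log₁₀(162.25/49.247)
    = 1.52 × 0.5178 = 0.7871 m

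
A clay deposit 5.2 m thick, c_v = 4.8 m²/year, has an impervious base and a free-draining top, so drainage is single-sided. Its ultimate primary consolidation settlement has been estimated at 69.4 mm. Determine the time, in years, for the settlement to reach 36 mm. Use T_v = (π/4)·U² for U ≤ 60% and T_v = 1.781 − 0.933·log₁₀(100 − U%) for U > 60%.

t ≈ 1.19 years

Drainage path length: H_d = H = 5.2 m (single drainage).
U = S(t)/S_ult = 36/69.4 = 0.5187.
U ≤ 60%: T_v = (π/4)·U² = (π/4)×0.51873² = 0.21134.
t = T_v·H_d²/c_v = 0.21134×5.2²/4.8 = 1.191 years.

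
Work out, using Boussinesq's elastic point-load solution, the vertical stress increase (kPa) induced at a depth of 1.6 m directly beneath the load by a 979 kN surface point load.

Boussinesq vertical stress below a point load on an elastic half-space:
Δσ_z = 3P/(2πz²) · [1 + (r/z)²]^(−5/2)
r/z = 0/1.6 = 0; [1+(r/z)²]^(−5/2) = 1.
Δσ_z = 3×979/(2π×1.6²) × 1 = 182.59 × 1 = 182.6 kPa

Δσ_z ≈ 183 kPa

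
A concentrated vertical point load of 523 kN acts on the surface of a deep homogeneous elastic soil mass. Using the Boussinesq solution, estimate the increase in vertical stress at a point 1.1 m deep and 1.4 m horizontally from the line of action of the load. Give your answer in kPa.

Boussinesq vertical stress below a point load on an elastic half-space:
Δσ_z = 3P/(2πz²) · [1 + (r/z)²]^(−5/2)
r/z = 1.4/1.1 = 1.2727; [1+(r/z)²]^(−5/2) = 0.090015.
Δσ_z = 3×523/(2π×1.1²) × 0.090015 = 206.38 × 0.090015 = 18.58 kPa

Δσ_z ≈ 18.6 kPa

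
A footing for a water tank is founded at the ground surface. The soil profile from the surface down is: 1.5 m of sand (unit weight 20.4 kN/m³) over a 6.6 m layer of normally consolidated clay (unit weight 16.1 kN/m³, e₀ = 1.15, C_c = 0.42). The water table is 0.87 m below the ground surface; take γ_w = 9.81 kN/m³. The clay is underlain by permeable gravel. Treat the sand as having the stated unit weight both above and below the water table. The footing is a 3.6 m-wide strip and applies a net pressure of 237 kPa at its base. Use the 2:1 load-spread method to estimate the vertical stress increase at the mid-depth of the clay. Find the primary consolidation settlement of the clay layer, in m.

S_c ≈ 0.66 m

Mid-depth of clay below the ground surface: z = 1.5 + 6.6/2 = 4.8 m.
Total vertical stress at mid-clay: σ_v = 20.4×1.5 + 16.1×3.3 = 83.73 kPa.
Pore pressure: u = 9.81×(4.8 − 0.87) = 38.553 kPa.
Initial effective stress: σ'_0 = σ_v − u = 83.73 − 38.553 = 45.177 kPa.
Stress increase at mid-clay by the 2:1 spreading method:
Δσ = qB/(B+z) = 237×3.6/(3.6+4.8) = 101.57 kPa
Final effective stress: σ'_f = σ'_0 + Δσ = 45.177 + 101.57 = 146.75 kPa.
Normally consolidated clay, so the full stress increment lies on the virgin compression line:
S_c = C_c·H/(1+e₀)·log₁₀(σ'_f/σ'_0) = 0.42×6.6/(1+1.15)×log₁₀(146.75/45.177)
    = 1.2893 × 0.51166 = 0.6597 m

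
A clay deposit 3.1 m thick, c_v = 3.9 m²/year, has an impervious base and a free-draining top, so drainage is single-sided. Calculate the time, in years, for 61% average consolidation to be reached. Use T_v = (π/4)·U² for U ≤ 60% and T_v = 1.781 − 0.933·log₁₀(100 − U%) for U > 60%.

t ≈ 0.731 years

Drainage path length: H_d = H = 3.1 m (single drainage).
U > 60%: T_v = 1.781 − 0.933·log₁₀(100 − 61) = 0.29654.
t = T_v·H_d²/c_v = 0.29654×3.1²/3.9 = 0.7307 years.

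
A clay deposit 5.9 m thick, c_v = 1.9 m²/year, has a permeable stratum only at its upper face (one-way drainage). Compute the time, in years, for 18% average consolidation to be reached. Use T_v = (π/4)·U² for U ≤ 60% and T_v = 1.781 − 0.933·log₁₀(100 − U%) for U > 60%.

t ≈ 0.466 years

Drainage path length: H_d = H = 5.9 m (single drainage).
U ≤ 60%: T_v = (π/4)·U² = (π/4)×0.18² = 0.025447.
t = T_v·H_d²/c_v = 0.025447×5.9²/1.9 = 0.4662 years.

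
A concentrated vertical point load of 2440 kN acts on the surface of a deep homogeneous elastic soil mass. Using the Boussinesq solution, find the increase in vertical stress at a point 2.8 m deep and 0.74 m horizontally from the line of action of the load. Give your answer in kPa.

Boussinesq vertical stress below a point load on an elastic half-space:
Δσ_z = 3P/(2πz²) · [1 + (r/z)²]^(−5/2)
r/z = 0.74/2.8 = 0.26429; [1+(r/z)²]^(−5/2) = 0.84469.
Δσ_z = 3×2440/(2π×2.8²) × 0.84469 = 148.6 × 0.84469 = 125.5 kPa

Δσ_z ≈ 126 kPa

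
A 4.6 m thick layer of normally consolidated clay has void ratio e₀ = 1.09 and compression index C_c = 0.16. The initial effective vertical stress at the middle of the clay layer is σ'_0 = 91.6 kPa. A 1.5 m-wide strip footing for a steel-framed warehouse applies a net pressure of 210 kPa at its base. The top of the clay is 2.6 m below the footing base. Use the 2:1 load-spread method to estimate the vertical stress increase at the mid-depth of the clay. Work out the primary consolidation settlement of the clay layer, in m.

Mid-depth of clay below the footing base: z = 2.6 + 4.6/2 = 4.9 m.
Stress increase at mid-clay by the 2:1 spreading method:
Δσ = qB/(B+z) = 210×1.5/(1.5+4.9) = 49.219 kPa
Final effective stress: σ'_f = σ'_0 + Δσ = 91.6 + 49.219 = 140.82 kPa.
Normally consolidated clay, so the full stress increment lies on the virgin compression line:
S_c = C_c·H/(1+e₀)·log₁₀(σ'_f/σ'_0) = 0.16×4.6/(1+1.09)×log₁₀(140.82/91.6)
    = 0.35215 × 0.18677 = 0.06577 m

S_c ≈ 0.0658 m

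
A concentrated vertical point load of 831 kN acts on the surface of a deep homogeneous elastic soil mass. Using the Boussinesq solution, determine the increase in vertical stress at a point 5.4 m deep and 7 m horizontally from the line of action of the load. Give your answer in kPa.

Boussinesq vertical stress below a point load on an elastic half-space:
Δσ_z = 3P/(2πz²) · [1 + (r/z)²]^(−5/2)
r/z = 7/5.4 = 1.2963; [1+(r/z)²]^(−5/2) = 0.085017.
Δσ_z = 3×831/(2π×5.4²) × 0.085017 = 13.607 × 0.085017 = 1.157 kPa

Δσ_z ≈ 1.16 kPa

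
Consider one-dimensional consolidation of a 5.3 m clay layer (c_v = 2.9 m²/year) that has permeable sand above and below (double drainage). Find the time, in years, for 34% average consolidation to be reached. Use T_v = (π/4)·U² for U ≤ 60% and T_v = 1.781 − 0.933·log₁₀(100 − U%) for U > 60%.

Drainage path length: H_d = H/2 = 2.65 m (double drainage).
U ≤ 60%: T_v = (π/4)·U² = (π/4)×0.34² = 0.090792.
t = T_v·H_d²/c_v = 0.090792×2.65²/2.9 = 0.2199 years.

t ≈ 0.22 years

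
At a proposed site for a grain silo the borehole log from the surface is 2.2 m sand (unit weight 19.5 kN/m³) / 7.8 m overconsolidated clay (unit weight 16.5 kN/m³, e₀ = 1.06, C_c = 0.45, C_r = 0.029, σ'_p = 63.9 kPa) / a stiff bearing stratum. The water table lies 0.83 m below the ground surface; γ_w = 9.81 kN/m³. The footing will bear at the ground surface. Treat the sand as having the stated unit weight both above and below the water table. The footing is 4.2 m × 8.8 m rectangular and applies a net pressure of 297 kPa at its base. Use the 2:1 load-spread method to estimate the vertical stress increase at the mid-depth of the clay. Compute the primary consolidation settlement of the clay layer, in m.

Mid-depth of clay below the ground surface: z = 2.2 + 7.8/2 = 6.1 m.
Total vertical stress at mid-clay: σ_v = 19.5×2.2 + 16.5×3.9 = 107.25 kPa.
Pore pressure: u = 9.81×(6.1 − 0.83) = 51.699 kPa.
Initial effective stress: σ'_0 = σ_v − u = 107.25 − 51.699 = 55.551 kPa.
Stress increase at mid-clay by the 2:1 spreading method:
Δσ = qBL/((B+z)(L+z)) = 297×4.2×8.8/((4.2+6.1)(8.8+6.1)) = 71.526 kPa
Final effective stress: σ'_f = 55.551 + 71.526 = 127.08 kPa.
σ'_f = 127.08 > σ'_p = 63.9 kPa, so the stress path crosses the preconsolidation pressure — recompression up to σ'_p, then virgin compression beyond:
S_c = H/(1+e₀)·[C_r·log₁₀(σ'_p/σ'_0) + C_c·log₁₀(σ'_f/σ'_p)]
    = 7.8/2.06 × [0.029×log₁₀(63.9/55.551) + 0.45×log₁₀(127.08/63.9)]
    = 3.7864 × [0.0017635 + 0.13436] = 0.5154 m

S_c ≈ 0.515 m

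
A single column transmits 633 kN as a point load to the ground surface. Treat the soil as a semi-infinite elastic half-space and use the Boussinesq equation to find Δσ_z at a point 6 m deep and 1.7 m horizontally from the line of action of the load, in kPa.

Δσ_z ≈ 6.92 kPa

Boussinesq vertical stress below a point load on an elastic half-space:
Δσ_z = 3P/(2πz²) · [1 + (r/z)²]^(−5/2)
r/z = 1.7/6 = 0.28333; [1+(r/z)²]^(−5/2) = 0.82444.
Δσ_z = 3×633/(2π×6²) × 0.82444 = 8.3954 × 0.82444 = 6.922 kPa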